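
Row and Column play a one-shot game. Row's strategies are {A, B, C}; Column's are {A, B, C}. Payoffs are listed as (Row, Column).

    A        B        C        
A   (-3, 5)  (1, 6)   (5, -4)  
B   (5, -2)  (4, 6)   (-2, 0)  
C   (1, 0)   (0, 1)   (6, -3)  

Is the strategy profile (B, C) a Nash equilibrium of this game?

No

Holding Column at C: Row gets -2 from B but could get 6 by switching to C. Row has a profitable deviation.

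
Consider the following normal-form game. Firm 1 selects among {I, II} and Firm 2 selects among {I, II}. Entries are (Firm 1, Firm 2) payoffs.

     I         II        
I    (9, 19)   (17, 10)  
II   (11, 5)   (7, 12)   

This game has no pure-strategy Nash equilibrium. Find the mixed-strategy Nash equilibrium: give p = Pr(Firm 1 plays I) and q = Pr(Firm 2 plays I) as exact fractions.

p = 7/16, q = 5/6

In a mixed NE each player is indifferent between their pure strategies, so the opponent's mix sets the indifference.
Firm 2 indifferent between I and II: p·19 + (1−p)·5 = p·10 + (1−p)·12 ⟹ 5 + 14p = 12 + (-2)p ⟹ p = 7/16.
Firm 1 indifferent between I and II: q·9 + (1−q)·17 = q·11 + (1−q)·7 ⟹ 17 + (-8)q = 7 + 4q ⟹ q = 5/6.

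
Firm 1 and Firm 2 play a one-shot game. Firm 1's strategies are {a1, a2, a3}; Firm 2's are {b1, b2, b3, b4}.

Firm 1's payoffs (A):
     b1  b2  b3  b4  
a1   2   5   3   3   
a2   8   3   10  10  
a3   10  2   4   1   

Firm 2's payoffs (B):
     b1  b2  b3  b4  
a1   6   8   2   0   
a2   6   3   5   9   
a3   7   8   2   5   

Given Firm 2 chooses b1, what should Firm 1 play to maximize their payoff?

With Firm 2 fixed at b1, Firm 1's payoffs are: a1 → 2, a2 → 8, a3 → 10.
The maximum is 10, achieved by a3.

a3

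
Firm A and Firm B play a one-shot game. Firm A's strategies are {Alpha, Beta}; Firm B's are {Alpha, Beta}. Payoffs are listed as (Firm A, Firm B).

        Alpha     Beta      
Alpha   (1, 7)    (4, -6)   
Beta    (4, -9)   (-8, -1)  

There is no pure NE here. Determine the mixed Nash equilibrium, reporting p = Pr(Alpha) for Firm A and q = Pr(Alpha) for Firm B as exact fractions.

In a mixed NE each player is indifferent between their pure strategies, so the opponent's mix sets the indifference.
Firm B indifferent between Alpha and Beta: p·7 + (1−p)·(-9) = p·(-6) + (1−p)·(-1) ⟹ (-9) + 16p = (-1) + (-5)p ⟹ p = 8/21.
Firm A indifferent between Alpha and Beta: q·1 + (1−q)·4 = q·4 + (1−q)·(-8) ⟹ 4 + (-3)q = (-8) + 12q ⟹ q = 4/5.

p = 8/21, q = 4/5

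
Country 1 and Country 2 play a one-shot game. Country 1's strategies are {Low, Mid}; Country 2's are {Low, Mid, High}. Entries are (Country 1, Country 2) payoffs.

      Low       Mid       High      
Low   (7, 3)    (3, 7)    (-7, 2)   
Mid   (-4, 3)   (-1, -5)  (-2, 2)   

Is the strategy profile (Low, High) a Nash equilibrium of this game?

No

Holding Country 2 at High: Country 1 gets -7 from Low but could get -2 by switching to Mid. Country 1 has a profitable deviation.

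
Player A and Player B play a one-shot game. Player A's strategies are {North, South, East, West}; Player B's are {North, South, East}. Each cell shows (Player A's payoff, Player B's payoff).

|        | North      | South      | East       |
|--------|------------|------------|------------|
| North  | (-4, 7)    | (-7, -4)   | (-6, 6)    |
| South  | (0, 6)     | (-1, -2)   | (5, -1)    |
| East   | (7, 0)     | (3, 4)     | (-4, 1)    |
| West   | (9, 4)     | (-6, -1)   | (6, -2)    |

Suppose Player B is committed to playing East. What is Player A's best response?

West

With Player B fixed at East, Player A's payoffs are: North → -6, South → 5, East → -4, West → 6.
The maximum is 6, achieved by West.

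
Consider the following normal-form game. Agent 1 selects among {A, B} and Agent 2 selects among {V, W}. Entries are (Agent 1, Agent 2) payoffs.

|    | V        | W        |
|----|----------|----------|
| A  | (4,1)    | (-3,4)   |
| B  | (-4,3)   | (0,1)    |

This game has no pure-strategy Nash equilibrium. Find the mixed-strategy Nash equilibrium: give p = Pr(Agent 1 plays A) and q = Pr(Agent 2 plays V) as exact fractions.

In a mixed NE each player is indifferent between their pure strategies, so the opponent's mix sets the indifference.
Agent 2 indifferent between V and W: p·1 + (1−p)·3 = p·4 + (1−p)·1 ⟹ 3 + (-2)p = 1 + 3p ⟹ p = 2/5.
Agent 1 indifferent between A and B: q·4 + (1−q)·(-3) = q·(-4) + (1−q)·0 ⟹ (-3) + 7q = 0 + (-4)q ⟹ q = 3/11.

p = 2/5, q = 3/11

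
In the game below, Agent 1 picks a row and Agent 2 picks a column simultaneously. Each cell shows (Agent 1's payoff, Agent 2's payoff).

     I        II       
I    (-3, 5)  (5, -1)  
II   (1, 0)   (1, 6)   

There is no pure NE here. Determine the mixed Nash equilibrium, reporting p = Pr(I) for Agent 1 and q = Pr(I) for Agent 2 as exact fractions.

p = 1/2, q = 1/2

Each player's mixing probability is pinned down by making the *other* player indifferent.
Agent 2 indifferent between I and II: p·5 + (1−p)·0 = p·(-1) + (1−p)·6 ⟹ 0 + 5p = 6 + (-7)p ⟹ p = 1/2.
Agent 1 indifferent between I and II: q·(-3) + (1−q)·5 = q·1 + (1−q)·1 ⟹ 5 + (-8)q = 1 + 0q ⟹ q = 1/2.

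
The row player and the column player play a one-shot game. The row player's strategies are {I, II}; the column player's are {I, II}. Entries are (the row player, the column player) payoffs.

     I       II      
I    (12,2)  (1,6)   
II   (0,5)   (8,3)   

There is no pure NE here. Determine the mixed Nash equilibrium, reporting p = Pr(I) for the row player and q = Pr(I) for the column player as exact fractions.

p = 1/3, q = 7/19

Each player's mixing probability is pinned down by making the *other* player indifferent.
The column player indifferent between I and II: p·2 + (1−p)·5 = p·6 + (1−p)·3 ⟹ 5 + (-3)p = 3 + 3p ⟹ p = 1/3.
The row player indifferent between I and II: q·12 + (1−q)·1 = q·0 + (1−q)·8 ⟹ 1 + 11q = 8 + (-8)q ⟹ q = 7/19.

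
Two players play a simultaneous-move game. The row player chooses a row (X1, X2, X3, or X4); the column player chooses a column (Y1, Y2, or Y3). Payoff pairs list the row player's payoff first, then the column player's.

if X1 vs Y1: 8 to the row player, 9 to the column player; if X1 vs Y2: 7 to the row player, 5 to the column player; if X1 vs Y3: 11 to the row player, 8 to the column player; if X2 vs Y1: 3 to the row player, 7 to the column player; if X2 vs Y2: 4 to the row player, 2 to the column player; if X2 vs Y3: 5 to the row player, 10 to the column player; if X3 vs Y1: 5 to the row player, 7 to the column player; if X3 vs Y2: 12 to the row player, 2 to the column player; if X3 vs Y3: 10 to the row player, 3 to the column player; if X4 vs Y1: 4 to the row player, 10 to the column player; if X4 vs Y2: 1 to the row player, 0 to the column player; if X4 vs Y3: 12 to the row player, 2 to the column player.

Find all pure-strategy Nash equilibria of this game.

(X1, Y1)

A profile is a Nash equilibrium when each player is best-responding to the other.
The row player's best responses — vs Y1: X1 (payoff 8); vs Y2: X3 (payoff 12); vs Y3: X4 (payoff 12).
The column player's best responses — vs X1: Y1 (payoff 9); vs X2: Y3 (payoff 10); vs X3: Y1 (payoff 7); vs X4: Y1 (payoff 10).
The only mutual best response is (X1, Y1); neither player gains by switching there.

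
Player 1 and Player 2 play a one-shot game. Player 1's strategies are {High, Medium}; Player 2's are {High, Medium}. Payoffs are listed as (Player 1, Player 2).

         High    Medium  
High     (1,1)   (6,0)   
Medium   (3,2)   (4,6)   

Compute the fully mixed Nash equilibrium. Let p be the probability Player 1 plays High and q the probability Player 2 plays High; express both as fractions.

In a mixed NE each player is indifferent between their pure strategies, so the opponent's mix sets the indifference.
Player 2 indifferent between High and Medium: p·1 + (1−p)·2 = p·0 + (1−p)·6 ⟹ 2 + (-1)p = 6 + (-6)p ⟹ p = 4/5.
Player 1 indifferent between High and Medium: q·1 + (1−q)·6 = q·3 + (1−q)·4 ⟹ 6 + (-5)q = 4 + (-1)q ⟹ q = 1/2.

p = 4/5, q = 1/2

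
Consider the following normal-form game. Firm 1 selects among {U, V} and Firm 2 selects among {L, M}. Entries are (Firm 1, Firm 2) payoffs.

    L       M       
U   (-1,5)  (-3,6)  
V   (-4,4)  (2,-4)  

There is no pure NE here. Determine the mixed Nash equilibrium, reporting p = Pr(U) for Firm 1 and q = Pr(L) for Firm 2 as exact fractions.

In a mixed NE each player is indifferent between their pure strategies, so the opponent's mix sets the indifference.
Firm 2 indifferent between L and M: p·5 + (1−p)·4 = p·6 + (1−p)·(-4) ⟹ 4 + 1p = (-4) + 10p ⟹ p = 8/9.
Firm 1 indifferent between U and V: q·(-1) + (1−q)·(-3) = q·(-4) + (1−q)·2 ⟹ (-3) + 2q = 2 + (-6)q ⟹ q = 5/8.

p = 8/9, q = 5/8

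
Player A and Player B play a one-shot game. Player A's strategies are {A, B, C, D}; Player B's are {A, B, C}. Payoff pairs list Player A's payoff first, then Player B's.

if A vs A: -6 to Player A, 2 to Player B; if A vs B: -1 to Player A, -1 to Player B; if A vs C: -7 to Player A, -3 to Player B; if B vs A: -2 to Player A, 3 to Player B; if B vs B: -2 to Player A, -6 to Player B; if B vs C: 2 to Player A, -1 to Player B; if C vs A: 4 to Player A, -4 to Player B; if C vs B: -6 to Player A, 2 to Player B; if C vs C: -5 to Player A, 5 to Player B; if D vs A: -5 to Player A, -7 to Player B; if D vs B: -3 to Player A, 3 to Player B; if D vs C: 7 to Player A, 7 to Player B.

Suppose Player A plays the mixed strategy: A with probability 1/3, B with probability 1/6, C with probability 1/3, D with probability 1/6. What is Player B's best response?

C

Player B's best reply maximizes expected payoff against the mix.
A: (1/3)·2 + (1/6)·3 + (1/3)·(-4) + (1/6)·(-7) = -4/3
B: (1/3)·(-1) + (1/6)·(-6) + (1/3)·2 + (1/6)·3 = -1/6
C: (1/3)·(-3) + (1/6)·(-1) + (1/3)·5 + (1/6)·7 = 5/3
Highest expected payoff is 5/3, from C.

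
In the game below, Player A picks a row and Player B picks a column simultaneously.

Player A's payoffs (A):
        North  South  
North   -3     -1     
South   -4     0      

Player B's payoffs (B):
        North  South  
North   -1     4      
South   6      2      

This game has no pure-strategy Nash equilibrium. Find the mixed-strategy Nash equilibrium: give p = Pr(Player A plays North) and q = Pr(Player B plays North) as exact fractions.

p = 4/9, q = 1/2

Each player's mixing probability is pinned down by making the *other* player indifferent.
Player B indifferent between North and South: p·(-1) + (1−p)·6 = p·4 + (1−p)·2 ⟹ 6 + (-7)p = 2 + 2p ⟹ p = 4/9.
Player A indifferent between North and South: q·(-3) + (1−q)·(-1) = q·(-4) + (1−q)·0 ⟹ (-1) + (-2)q = 0 + (-4)q ⟹ q = 1/2.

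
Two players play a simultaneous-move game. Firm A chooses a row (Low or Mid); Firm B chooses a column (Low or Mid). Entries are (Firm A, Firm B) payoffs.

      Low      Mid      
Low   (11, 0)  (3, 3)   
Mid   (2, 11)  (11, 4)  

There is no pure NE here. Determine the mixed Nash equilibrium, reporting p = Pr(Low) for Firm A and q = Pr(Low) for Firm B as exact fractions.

Each player's mixing probability is pinned down by making the *other* player indifferent.
Firm B indifferent between Low and Mid: p·0 + (1−p)·11 = p·3 + (1−p)·4 ⟹ 11 + (-11)p = 4 + (-1)p ⟹ p = 7/10.
Firm A indifferent between Low and Mid: q·11 + (1−q)·3 = q·2 + (1−q)·11 ⟹ 3 + 8q = 11 + (-9)q ⟹ q = 8/17.

p = 7/10, q = 8/17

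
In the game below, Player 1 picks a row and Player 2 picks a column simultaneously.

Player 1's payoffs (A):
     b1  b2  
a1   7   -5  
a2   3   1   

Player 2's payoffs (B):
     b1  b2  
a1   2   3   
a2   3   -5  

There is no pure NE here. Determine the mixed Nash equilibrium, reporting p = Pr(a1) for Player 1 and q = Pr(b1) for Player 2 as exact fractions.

In a mixed NE each player is indifferent between their pure strategies, so the opponent's mix sets the indifference.
Player 2 indifferent between b1 and b2: p·2 + (1−p)·3 = p·3 + (1−p)·(-5) ⟹ 3 + (-1)p = (-5) + 8p ⟹ p = 8/9.
Player 1 indifferent between a1 and a2: q·7 + (1−q)·(-5) = q·3 + (1−q)·1 ⟹ (-5) + 12q = 1 + 2q ⟹ q = 3/5.

p = 8/9, q = 3/5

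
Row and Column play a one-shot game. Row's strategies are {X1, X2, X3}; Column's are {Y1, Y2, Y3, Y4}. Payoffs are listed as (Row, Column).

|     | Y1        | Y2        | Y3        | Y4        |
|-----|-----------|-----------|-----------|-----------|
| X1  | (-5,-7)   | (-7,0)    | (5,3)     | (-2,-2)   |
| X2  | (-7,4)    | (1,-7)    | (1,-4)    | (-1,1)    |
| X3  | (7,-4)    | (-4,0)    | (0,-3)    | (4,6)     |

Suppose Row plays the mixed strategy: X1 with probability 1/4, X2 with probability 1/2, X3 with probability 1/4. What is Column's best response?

Y4

Column's best reply maximizes expected payoff against the mix.
Y1: (1/4)·(-7) + (1/2)·4 + (1/4)·(-4) = -3/4
Y2: (1/4)·0 + (1/2)·(-7) + (1/4)·0 = -7/2
Y3: (1/4)·3 + (1/2)·(-4) + (1/4)·(-3) = -2
Y4: (1/4)·(-2) + (1/2)·1 + (1/4)·6 = 3/2
Highest expected payoff is 3/2, from Y4.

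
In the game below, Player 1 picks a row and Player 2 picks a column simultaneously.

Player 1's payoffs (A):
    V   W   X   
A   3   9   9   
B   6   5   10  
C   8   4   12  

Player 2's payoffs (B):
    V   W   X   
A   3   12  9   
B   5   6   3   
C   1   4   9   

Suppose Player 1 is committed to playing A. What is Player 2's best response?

With Player 1 fixed at A, Player 2's payoffs are: V → 3, W → 12, X → 9.
The maximum is 12, achieved by W.

W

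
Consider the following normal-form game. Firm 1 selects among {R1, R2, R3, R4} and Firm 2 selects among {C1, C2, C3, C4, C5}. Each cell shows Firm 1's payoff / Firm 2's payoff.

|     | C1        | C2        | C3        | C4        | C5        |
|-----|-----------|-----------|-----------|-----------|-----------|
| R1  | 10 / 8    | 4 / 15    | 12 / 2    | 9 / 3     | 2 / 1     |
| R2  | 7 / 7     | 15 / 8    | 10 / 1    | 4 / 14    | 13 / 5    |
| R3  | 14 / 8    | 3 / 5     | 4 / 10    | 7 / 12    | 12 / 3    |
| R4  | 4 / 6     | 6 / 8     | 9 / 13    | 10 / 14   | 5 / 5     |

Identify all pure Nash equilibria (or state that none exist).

Find each player's best response to every opponent strategy; NE are the intersections.
Firm 1's best responses — vs C1: R3 (payoff 14); vs C2: R2 (payoff 15); vs C3: R1 (payoff 12); vs C4: R4 (payoff 10); vs C5: R2 (payoff 13).
Firm 2's best responses — vs R1: C2 (payoff 15); vs R2: C4 (payoff 14); vs R3: C4 (payoff 12); vs R4: C4 (payoff 14).
The only mutual best response is (R4, C4); neither player gains by switching there.

(R4, C4)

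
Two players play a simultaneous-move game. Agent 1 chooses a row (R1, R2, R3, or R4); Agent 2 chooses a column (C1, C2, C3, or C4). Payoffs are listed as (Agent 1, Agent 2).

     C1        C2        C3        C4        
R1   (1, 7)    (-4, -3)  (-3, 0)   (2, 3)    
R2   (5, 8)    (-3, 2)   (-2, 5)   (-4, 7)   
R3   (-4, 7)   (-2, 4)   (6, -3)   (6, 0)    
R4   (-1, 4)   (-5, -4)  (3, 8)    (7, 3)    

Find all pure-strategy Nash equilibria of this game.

Check mutual best responses: a cell is a NE iff neither player can gain by unilaterally deviating.
Agent 1's best responses — vs C1: R2 (payoff 5); vs C2: R3 (payoff -2); vs C3: R3 (payoff 6); vs C4: R4 (payoff 7).
Agent 2's best responses — vs R1: C1 (payoff 7); vs R2: C1 (payoff 8); vs R3: C1 (payoff 7); vs R4: C3 (payoff 8).
The only mutual best response is (R2, C1); neither player gains by switching there.

(R2, C1)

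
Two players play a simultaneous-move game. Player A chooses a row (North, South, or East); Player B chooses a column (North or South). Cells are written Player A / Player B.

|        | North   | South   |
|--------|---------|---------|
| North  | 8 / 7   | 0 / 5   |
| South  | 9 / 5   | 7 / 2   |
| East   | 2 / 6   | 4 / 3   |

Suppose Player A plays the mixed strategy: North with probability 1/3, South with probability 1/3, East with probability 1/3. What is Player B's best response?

North

Compute Player B's expected payoff from each pure strategy against the given mix.
North: (1/3)·7 + (1/3)·5 + (1/3)·6 = 6
South: (1/3)·5 + (1/3)·2 + (1/3)·3 = 10/3
Highest expected payoff is 6, from North.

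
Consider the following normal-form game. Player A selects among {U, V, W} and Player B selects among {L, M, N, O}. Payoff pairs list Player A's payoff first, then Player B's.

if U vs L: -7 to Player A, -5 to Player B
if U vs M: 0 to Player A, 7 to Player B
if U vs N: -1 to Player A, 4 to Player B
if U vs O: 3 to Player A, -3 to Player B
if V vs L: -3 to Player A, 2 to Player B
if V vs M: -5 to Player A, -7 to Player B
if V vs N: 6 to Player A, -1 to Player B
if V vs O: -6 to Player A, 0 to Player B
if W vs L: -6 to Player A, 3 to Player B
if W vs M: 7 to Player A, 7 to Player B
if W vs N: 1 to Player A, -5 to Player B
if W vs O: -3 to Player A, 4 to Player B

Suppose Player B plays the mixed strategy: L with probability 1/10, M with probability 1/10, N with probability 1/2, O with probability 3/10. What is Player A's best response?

V

Compute Player A's expected payoff from each pure strategy against the given mix.
U: (1/10)·(-7) + (1/10)·0 + (1/2)·(-1) + (3/10)·3 = -3/10
V: (1/10)·(-3) + (1/10)·(-5) + (1/2)·6 + (3/10)·(-6) = 2/5
W: (1/10)·(-6) + (1/10)·7 + (1/2)·1 + (3/10)·(-3) = -3/10
Highest expected payoff is 2/5, from V.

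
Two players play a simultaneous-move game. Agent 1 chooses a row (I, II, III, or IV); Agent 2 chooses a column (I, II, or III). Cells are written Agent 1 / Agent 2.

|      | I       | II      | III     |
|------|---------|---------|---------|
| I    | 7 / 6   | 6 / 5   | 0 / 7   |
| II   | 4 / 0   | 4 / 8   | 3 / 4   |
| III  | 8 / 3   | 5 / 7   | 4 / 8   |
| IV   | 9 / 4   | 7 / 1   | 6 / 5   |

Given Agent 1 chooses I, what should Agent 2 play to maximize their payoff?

With Agent 1 fixed at I, Agent 2's payoffs are: I → 6, II → 5, III → 7.
The maximum is 7, achieved by III.

III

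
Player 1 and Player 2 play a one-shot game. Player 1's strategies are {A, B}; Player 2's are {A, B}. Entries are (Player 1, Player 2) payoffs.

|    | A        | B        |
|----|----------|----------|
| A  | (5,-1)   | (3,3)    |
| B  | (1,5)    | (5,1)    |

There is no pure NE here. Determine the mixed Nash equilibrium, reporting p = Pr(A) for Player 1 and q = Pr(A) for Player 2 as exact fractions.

p = 1/2, q = 1/3

In a mixed NE each player is indifferent between their pure strategies, so the opponent's mix sets the indifference.
Player 2 indifferent between A and B: p·(-1) + (1−p)·5 = p·3 + (1−p)·1 ⟹ 5 + (-6)p = 1 + 2p ⟹ p = 1/2.
Player 1 indifferent between A and B: q·5 + (1−q)·3 = q·1 + (1−q)·5 ⟹ 3 + 2q = 5 + (-4)q ⟹ q = 1/3.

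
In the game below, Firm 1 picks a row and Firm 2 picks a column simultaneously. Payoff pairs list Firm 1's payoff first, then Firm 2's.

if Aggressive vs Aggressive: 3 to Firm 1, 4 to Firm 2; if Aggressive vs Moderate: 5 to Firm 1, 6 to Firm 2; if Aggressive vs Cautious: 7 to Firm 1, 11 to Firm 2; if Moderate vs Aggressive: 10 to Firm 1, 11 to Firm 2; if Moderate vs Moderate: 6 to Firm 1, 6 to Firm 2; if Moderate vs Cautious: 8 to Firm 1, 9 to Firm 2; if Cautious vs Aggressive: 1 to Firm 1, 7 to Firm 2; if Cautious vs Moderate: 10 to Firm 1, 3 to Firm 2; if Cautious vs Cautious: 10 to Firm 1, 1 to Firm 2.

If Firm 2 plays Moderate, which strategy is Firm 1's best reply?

With Firm 2 fixed at Moderate, Firm 1's payoffs are: Aggressive → 5, Moderate → 6, Cautious → 10.
The maximum is 10, achieved by Cautious.

Cautious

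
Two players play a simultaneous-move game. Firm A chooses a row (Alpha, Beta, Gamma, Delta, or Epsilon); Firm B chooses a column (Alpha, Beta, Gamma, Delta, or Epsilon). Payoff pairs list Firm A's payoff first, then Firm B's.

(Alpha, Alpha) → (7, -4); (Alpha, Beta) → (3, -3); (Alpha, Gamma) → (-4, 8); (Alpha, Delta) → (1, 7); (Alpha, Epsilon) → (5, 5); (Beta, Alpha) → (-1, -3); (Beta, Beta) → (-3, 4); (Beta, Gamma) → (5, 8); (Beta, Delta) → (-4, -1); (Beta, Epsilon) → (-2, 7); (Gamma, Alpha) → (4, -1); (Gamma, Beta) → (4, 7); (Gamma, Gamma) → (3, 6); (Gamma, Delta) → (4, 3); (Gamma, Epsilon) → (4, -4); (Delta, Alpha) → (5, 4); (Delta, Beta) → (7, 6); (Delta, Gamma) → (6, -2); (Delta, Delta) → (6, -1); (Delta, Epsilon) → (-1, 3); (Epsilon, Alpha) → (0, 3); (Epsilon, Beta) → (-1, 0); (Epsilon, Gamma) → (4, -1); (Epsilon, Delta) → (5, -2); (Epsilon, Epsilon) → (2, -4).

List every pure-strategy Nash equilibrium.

Find each player's best response to every opponent strategy; NE are the intersections.
Firm A's best responses — vs Alpha: Alpha (payoff 7); vs Beta: Delta (payoff 7); vs Gamma: Delta (payoff 6); vs Delta: Delta (payoff 6); vs Epsilon: Alpha (payoff 5).
Firm B's best responses — vs Alpha: Gamma (payoff 8); vs Beta: Gamma (payoff 8); vs Gamma: Beta (payoff 7); vs Delta: Beta (payoff 6); vs Epsilon: Alpha (payoff 3).
The only mutual best response is (Delta, Beta); neither player gains by switching there.

(Delta, Beta)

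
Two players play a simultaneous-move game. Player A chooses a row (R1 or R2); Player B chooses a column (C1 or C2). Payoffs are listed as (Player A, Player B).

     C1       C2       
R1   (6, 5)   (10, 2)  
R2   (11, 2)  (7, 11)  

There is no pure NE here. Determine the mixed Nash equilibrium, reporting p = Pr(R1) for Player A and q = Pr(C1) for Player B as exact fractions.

Each player's mixing probability is pinned down by making the *other* player indifferent.
Player B indifferent between C1 and C2: p·5 + (1−p)·2 = p·2 + (1−p)·11 ⟹ 2 + 3p = 11 + (-9)p ⟹ p = 3/4.
Player A indifferent between R1 and R2: q·6 + (1−q)·10 = q·11 + (1−q)·7 ⟹ 10 + (-4)q = 7 + 4q ⟹ q = 3/8.

p = 3/4, q = 3/8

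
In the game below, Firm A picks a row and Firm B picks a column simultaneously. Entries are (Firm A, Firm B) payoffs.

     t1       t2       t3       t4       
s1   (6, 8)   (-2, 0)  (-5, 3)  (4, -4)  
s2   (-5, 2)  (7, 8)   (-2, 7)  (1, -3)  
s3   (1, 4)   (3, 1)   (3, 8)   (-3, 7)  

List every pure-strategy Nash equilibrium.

Check mutual best responses: a cell is a NE iff neither player can gain by unilaterally deviating.
Firm A's best responses — vs t1: s1 (payoff 6); vs t2: s2 (payoff 7); vs t3: s3 (payoff 3); vs t4: s1 (payoff 4).
Firm B's best responses — vs s1: t1 (payoff 8); vs s2: t2 (payoff 8); vs s3: t3 (payoff 8).
Mutual best responses occur at (s1, t1), (s2, t2), and (s3, t3); at each, neither player gains by switching.

(s1, t1), (s2, t2), and (s3, t3)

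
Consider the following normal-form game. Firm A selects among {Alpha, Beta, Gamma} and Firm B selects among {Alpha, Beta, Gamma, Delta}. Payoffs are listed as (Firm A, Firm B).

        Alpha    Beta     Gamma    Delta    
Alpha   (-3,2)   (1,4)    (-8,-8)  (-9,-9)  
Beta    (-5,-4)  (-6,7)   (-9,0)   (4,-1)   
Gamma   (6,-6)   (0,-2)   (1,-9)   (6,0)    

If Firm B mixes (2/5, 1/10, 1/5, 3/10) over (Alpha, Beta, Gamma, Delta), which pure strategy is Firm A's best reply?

Firm A's best reply maximizes expected payoff against the mix.
Alpha: (2/5)·(-3) + (1/10)·1 + (1/5)·(-8) + (3/10)·(-9) = -27/5
Beta: (2/5)·(-5) + (1/10)·(-6) + (1/5)·(-9) + (3/10)·4 = -16/5
Gamma: (2/5)·6 + (1/10)·0 + (1/5)·1 + (3/10)·6 = 22/5
Highest expected payoff is 22/5, from Gamma.

Gamma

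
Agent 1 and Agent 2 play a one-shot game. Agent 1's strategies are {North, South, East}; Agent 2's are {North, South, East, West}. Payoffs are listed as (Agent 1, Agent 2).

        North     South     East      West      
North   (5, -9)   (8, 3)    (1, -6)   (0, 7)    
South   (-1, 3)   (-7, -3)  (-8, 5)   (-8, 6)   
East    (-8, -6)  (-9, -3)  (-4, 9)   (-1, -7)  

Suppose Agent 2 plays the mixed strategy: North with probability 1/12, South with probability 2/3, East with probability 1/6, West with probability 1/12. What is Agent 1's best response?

North

Agent 1's best reply maximizes expected payoff against the mix.
North: (1/12)·5 + (2/3)·8 + (1/6)·1 + (1/12)·0 = 71/12
South: (1/12)·(-1) + (2/3)·(-7) + (1/6)·(-8) + (1/12)·(-8) = -27/4
East: (1/12)·(-8) + (2/3)·(-9) + (1/6)·(-4) + (1/12)·(-1) = -89/12
Highest expected payoff is 71/12, from North.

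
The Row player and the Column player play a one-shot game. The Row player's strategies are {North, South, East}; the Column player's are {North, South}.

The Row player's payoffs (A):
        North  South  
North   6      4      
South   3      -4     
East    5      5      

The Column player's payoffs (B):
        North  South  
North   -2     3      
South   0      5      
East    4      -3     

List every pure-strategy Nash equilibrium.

Check mutual best responses: a cell is a NE iff neither player can gain by unilaterally deviating.
The Row player's best responses — vs North: North (payoff 6); vs South: East (payoff 5).
The Column player's best responses — vs North: South (payoff 3); vs South: South (payoff 5); vs East: North (payoff 4).
No cell has both players best-responding. For instance, the Row player's best reply to South is East, but against East the Column player prefers North over South.

There is no pure-strategy Nash equilibrium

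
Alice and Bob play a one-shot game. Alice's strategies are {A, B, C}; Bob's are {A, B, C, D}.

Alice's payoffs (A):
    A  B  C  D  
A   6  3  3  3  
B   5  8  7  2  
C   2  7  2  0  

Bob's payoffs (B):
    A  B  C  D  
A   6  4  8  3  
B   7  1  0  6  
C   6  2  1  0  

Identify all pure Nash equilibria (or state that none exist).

None

Check mutual best responses: a cell is a NE iff neither player can gain by unilaterally deviating.
Alice's best responses — vs A: A (payoff 6); vs B: B (payoff 8); vs C: B (payoff 7); vs D: A (payoff 3).
Bob's best responses — vs A: C (payoff 8); vs B: A (payoff 7); vs C: A (payoff 6).
No cell has both players best-responding. For instance, Alice's best reply to C is B, but against B Bob prefers A over C.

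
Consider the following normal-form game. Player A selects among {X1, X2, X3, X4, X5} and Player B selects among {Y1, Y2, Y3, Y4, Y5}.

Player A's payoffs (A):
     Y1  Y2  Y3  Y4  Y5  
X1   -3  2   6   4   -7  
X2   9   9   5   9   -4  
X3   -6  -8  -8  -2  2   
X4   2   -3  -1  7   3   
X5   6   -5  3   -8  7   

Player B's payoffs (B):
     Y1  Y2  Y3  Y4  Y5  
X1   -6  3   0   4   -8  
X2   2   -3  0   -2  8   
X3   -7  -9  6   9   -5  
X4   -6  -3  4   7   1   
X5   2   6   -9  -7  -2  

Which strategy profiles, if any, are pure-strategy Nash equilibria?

There is no pure-strategy Nash equilibrium

A profile is a Nash equilibrium when each player is best-responding to the other.
Player A's best responses — vs Y1: X2 (payoff 9); vs Y2: X2 (payoff 9); vs Y3: X1 (payoff 6); vs Y4: X2 (payoff 9); vs Y5: X5 (payoff 7).
Player B's best responses — vs X1: Y4 (payoff 4); vs X2: Y5 (payoff 8); vs X3: Y4 (payoff 9); vs X4: Y4 (payoff 7); vs X5: Y2 (payoff 6).
No cell has both players best-responding. For instance, Player A's best reply to Y2 is X2, but against X2 Player B prefers Y5 over Y2.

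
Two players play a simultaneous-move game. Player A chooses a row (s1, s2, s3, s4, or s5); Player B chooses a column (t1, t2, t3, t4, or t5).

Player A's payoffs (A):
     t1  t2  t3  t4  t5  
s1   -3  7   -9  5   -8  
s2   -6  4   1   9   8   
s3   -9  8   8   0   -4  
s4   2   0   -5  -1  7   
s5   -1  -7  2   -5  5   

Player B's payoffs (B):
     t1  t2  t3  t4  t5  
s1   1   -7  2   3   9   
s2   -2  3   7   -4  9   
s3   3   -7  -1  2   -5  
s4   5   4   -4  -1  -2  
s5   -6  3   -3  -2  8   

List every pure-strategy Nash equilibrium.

A profile is a Nash equilibrium when each player is best-responding to the other.
Player A's best responses — vs t1: s4 (payoff 2); vs t2: s3 (payoff 8); vs t3: s3 (payoff 8); vs t4: s2 (payoff 9); vs t5: s2 (payoff 8).
Player B's best responses — vs s1: t5 (payoff 9); vs s2: t5 (payoff 9); vs s3: t1 (payoff 3); vs s4: t1 (payoff 5); vs s5: t5 (payoff 8).
Mutual best responses occur at (s2, t5) and (s4, t1); at each, neither player gains by switching.

(s2, t5) and (s4, t1)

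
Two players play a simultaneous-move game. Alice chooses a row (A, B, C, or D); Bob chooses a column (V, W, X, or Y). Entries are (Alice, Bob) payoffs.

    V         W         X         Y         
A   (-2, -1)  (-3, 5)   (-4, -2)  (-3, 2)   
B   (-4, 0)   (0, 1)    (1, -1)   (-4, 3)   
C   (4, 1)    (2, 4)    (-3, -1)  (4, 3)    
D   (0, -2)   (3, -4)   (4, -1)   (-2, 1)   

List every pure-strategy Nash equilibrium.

A profile is a Nash equilibrium when each player is best-responding to the other.
Alice's best responses — vs V: C (payoff 4); vs W: D (payoff 3); vs X: D (payoff 4); vs Y: C (payoff 4).
Bob's best responses — vs A: W (payoff 5); vs B: Y (payoff 3); vs C: W (payoff 4); vs D: Y (payoff 1).
No cell has both players best-responding. For instance, Alice's best reply to X is D, but against D Bob prefers Y over X.

None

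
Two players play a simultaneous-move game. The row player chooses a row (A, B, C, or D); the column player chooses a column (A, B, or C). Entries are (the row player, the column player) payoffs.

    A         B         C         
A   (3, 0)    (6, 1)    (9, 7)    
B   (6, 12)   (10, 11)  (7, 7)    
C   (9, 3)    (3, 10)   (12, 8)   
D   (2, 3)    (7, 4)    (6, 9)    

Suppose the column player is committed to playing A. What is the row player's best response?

With the column player fixed at A, the row player's payoffs are: A → 3, B → 6, C → 9, D → 2.
The maximum is 9, achieved by C.

C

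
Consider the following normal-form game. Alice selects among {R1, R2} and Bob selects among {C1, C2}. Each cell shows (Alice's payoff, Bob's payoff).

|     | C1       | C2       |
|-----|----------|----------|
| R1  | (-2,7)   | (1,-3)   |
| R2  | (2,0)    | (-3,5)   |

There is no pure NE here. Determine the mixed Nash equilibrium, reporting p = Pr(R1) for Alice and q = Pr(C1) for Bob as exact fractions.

Each player's mixing probability is pinned down by making the *other* player indifferent.
Bob indifferent between C1 and C2: p·7 + (1−p)·0 = p·(-3) + (1−p)·5 ⟹ 0 + 7p = 5 + (-8)p ⟹ p = 1/3.
Alice indifferent between R1 and R2: q·(-2) + (1−q)·1 = q·2 + (1−q)·(-3) ⟹ 1 + (-3)q = (-3) + 5q ⟹ q = 1/2.

p = 1/3, q = 1/2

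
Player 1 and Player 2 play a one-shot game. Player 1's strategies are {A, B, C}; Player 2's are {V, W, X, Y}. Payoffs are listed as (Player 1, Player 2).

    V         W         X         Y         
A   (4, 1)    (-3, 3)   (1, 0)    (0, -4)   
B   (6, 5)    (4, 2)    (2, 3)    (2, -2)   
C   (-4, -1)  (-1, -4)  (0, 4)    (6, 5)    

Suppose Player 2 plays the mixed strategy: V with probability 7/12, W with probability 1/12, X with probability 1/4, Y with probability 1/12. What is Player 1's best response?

Player 1's best reply maximizes expected payoff against the mix.
A: (7/12)·4 + (1/12)·(-3) + (1/4)·1 + (1/12)·0 = 7/3
B: (7/12)·6 + (1/12)·4 + (1/4)·2 + (1/12)·2 = 9/2
C: (7/12)·(-4) + (1/12)·(-1) + (1/4)·0 + (1/12)·6 = -23/12
Highest expected payoff is 9/2, from B.

B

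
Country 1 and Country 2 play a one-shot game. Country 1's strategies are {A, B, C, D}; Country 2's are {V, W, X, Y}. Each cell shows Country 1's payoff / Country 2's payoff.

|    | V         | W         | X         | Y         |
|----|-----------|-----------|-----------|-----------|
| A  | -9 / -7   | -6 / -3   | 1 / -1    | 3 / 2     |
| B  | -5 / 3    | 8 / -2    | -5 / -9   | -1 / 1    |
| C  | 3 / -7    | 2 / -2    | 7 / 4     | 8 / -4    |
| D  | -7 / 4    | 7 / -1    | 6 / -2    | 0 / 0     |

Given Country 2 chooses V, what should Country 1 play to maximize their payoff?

C

With Country 2 fixed at V, Country 1's payoffs are: A → -9, B → -5, C → 3, D → -7.
The maximum is 3, achieved by C.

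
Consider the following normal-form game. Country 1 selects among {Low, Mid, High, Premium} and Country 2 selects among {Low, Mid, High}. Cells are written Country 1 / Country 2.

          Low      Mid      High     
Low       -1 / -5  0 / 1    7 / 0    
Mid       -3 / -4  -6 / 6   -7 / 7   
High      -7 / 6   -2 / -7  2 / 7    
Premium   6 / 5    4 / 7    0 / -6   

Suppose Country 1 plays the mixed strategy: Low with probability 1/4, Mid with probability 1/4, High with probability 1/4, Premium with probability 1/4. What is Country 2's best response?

High

Compute Country 2's expected payoff from each pure strategy against the given mix.
Low: (1/4)·(-5) + (1/4)·(-4) + (1/4)·6 + (1/4)·5 = 1/2
Mid: (1/4)·1 + (1/4)·6 + (1/4)·(-7) + (1/4)·7 = 7/4
High: (1/4)·0 + (1/4)·7 + (1/4)·7 + (1/4)·(-6) = 2
Highest expected payoff is 2, from High.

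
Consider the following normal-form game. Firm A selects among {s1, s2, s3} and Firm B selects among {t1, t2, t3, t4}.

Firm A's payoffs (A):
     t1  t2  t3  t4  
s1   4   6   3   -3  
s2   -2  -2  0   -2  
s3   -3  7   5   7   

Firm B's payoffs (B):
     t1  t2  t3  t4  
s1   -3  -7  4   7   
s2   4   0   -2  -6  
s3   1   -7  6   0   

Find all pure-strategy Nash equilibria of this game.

A profile is a Nash equilibrium when each player is best-responding to the other.
Firm A's best responses — vs t1: s1 (payoff 4); vs t2: s3 (payoff 7); vs t3: s3 (payoff 5); vs t4: s3 (payoff 7).
Firm B's best responses — vs s1: t4 (payoff 7); vs s2: t1 (payoff 4); vs s3: t3 (payoff 6).
The only mutual best response is (s3, t3); neither player gains by switching there.

(s3, t3)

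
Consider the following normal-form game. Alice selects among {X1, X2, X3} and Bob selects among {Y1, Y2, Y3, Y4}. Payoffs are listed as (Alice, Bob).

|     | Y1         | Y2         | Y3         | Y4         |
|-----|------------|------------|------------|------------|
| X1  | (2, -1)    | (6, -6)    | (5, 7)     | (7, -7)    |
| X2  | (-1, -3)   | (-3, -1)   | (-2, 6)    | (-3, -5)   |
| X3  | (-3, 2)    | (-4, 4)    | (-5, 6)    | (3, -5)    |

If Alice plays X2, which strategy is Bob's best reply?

Y3

With Alice fixed at X2, Bob's payoffs are: Y1 → -3, Y2 → -1, Y3 → 6, Y4 → -5.
The maximum is 6, achieved by Y3.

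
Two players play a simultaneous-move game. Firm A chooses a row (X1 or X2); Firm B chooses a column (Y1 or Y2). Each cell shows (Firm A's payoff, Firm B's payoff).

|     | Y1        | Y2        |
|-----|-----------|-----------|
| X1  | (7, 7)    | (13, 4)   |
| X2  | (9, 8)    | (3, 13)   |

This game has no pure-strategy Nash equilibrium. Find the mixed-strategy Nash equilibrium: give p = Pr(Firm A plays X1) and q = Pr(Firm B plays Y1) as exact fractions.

Each player's mixing probability is pinned down by making the *other* player indifferent.
Firm B indifferent between Y1 and Y2: p·7 + (1−p)·8 = p·4 + (1−p)·13 ⟹ 8 + (-1)p = 13 + (-9)p ⟹ p = 5/8.
Firm A indifferent between X1 and X2: q·7 + (1−q)·13 = q·9 + (1−q)·3 ⟹ 13 + (-6)q = 3 + 6q ⟹ q = 5/6.

p = 5/8, q = 5/6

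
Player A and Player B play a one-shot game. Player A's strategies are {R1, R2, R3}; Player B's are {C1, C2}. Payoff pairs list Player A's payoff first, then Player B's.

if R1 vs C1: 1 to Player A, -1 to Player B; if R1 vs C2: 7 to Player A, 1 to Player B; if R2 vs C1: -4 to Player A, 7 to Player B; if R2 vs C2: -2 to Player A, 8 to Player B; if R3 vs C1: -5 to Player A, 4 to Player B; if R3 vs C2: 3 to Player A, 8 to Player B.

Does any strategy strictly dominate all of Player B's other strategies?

Check whether one of Player B's strategies beats all alternatives regardless of what the opponent does.
C2 strictly dominates: vs R1: 1 > -1; vs R2: 8 > 7; vs R3: 8 > 4.

C2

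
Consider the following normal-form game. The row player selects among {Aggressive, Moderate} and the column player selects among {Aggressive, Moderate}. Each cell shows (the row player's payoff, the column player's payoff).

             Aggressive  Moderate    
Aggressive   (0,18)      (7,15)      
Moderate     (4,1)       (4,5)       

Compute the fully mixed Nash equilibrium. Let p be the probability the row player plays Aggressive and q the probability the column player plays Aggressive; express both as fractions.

In a mixed NE each player is indifferent between their pure strategies, so the opponent's mix sets the indifference.
The column player indifferent between Aggressive and Moderate: p·18 + (1−p)·1 = p·15 + (1−p)·5 ⟹ 1 + 17p = 5 + 10p ⟹ p = 4/7.
The row player indifferent between Aggressive and Moderate: q·0 + (1−q)·7 = q·4 + (1−q)·4 ⟹ 7 + (-7)q = 4 + 0q ⟹ q = 3/7.

p = 4/7, q = 3/7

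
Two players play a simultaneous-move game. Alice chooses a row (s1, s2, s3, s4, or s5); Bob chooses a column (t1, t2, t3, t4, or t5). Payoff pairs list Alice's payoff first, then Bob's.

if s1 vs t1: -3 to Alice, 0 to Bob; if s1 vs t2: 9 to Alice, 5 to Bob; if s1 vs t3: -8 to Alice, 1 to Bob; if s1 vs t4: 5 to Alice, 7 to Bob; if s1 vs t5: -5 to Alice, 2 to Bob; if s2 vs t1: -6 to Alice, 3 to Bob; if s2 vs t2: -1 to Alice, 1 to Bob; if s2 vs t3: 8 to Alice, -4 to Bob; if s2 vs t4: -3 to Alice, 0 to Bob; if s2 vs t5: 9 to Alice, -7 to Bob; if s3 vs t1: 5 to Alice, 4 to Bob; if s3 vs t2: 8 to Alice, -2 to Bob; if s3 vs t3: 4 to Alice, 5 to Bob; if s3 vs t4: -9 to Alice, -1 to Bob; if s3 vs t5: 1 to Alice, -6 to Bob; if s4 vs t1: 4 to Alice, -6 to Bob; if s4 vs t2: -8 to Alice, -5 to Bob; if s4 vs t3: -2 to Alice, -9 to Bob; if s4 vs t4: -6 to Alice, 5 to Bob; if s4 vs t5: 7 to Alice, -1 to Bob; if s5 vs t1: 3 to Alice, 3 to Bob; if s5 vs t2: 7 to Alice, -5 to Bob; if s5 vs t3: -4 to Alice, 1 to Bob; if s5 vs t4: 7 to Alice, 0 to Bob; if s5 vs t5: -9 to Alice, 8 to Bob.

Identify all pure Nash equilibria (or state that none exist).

A profile is a Nash equilibrium when each player is best-responding to the other.
Alice's best responses — vs t1: s3 (payoff 5); vs t2: s1 (payoff 9); vs t3: s2 (payoff 8); vs t4: s5 (payoff 7); vs t5: s2 (payoff 9).
Bob's best responses — vs s1: t4 (payoff 7); vs s2: t1 (payoff 3); vs s3: t3 (payoff 5); vs s4: t4 (payoff 5); vs s5: t5 (payoff 8).
No cell has both players best-responding. For instance, Alice's best reply to t2 is s1, but against s1 Bob prefers t4 over t2.

None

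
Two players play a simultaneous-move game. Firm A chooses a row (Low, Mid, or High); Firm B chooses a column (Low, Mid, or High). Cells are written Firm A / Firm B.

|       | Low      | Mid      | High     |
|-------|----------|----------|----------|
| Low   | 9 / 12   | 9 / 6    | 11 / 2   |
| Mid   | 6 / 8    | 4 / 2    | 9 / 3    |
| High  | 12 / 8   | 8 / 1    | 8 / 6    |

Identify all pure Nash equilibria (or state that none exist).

Find each player's best response to every opponent strategy; NE are the intersections.
Firm A's best responses — vs Low: High (payoff 12); vs Mid: Low (payoff 9); vs High: Low (payoff 11).
Firm B's best responses — vs Low: Low (payoff 12); vs Mid: Low (payoff 8); vs High: Low (payoff 8).
The only mutual best response is (High, Low); neither player gains by switching there.

(High, Low)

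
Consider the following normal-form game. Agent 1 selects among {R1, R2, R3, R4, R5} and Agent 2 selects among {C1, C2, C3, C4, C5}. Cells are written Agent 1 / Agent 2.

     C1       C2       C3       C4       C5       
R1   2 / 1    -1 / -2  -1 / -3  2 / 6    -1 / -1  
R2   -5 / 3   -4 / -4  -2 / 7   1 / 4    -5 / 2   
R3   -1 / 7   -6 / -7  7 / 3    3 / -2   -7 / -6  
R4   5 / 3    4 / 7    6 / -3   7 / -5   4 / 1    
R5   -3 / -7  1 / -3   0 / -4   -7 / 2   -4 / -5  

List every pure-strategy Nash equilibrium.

Find each player's best response to every opponent strategy; NE are the intersections.
Agent 1's best responses — vs C1: R4 (payoff 5); vs C2: R4 (payoff 4); vs C3: R3 (payoff 7); vs C4: R4 (payoff 7); vs C5: R4 (payoff 4).
Agent 2's best responses — vs R1: C4 (payoff 6); vs R2: C3 (payoff 7); vs R3: C1 (payoff 7); vs R4: C2 (payoff 7); vs R5: C4 (payoff 2).
The only mutual best response is (R4, C2); neither player gains by switching there.

(R4, C2)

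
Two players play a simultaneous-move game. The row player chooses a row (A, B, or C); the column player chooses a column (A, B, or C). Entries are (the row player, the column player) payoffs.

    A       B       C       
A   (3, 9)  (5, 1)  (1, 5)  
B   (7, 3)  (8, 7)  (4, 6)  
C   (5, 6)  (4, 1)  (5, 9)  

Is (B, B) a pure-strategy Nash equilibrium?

Yes

Holding the column player at B: the row player gets 8 from B, versus 5 from A, 4 from C. No profitable deviation for the row player.
Holding the row player at B: the column player gets 7 from B, versus 3 from A, 6 from C. No profitable deviation for the column player either.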